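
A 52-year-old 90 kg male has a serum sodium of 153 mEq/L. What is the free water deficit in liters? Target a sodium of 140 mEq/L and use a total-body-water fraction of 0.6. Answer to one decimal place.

TBW = 0.6 · 90 = 54 L
Free water deficit = TBW · (Na/140 − 1)
= 54 · (153/140 − 1)
= 54 · 0.0929
= 5.02 L

5.0 L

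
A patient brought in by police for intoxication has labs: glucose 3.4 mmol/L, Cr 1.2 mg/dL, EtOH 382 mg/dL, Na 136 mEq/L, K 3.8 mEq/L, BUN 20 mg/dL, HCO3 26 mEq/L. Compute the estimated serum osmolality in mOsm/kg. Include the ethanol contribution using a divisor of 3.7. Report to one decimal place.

385.8 mOsm/kg

Calculated osmolality = 2·Na + glucose + BUN/2.8 + ethanol/3.7
= 2·136 + 3.4 + 20/2.8 + 382/3.7
= 272 + 3.40 + 7.14 + 103.24
= 385.78 mOsm/kg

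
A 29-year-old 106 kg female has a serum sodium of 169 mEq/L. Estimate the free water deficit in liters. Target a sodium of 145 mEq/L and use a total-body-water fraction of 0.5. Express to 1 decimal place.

TBW = 0.5 · 106 = 53 L
Free water deficit = TBW · (Na/145 − 1)
= 53 · (169/145 − 1)
= 53 · 0.1655
= 8.77 L

8.8 L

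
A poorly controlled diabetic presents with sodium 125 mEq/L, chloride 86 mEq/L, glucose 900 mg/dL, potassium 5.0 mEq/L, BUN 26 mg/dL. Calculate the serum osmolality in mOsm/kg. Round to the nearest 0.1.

309.3 mOsm/kg

Calculated osmolality = 2·Na + glucose/18 + BUN/2.8
= 2·125 + 900/18 + 26/2.8
= 250 + 50 + 9.29
= 309.29 mOsm/kg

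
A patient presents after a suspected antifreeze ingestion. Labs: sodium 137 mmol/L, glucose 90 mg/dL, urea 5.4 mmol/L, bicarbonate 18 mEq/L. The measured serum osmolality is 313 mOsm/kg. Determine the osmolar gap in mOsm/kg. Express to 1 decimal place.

Calculated osmolality = 2·Na + glucose/18 + urea
= 2·137 + 90/18 + 5.4
= 274 + 5 + 5.40
= 284.4 mOsm/kg ≈ 284.4 mOsm/kg
Osmolar gap = measured − calculated = 313 − 284.4 = 28.6 mOsm/kg

28.6 mOsm/kg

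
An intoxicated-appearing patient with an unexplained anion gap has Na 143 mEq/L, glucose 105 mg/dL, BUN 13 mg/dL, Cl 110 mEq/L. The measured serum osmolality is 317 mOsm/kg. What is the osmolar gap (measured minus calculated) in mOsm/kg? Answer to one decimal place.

20.5 mOsm/kg

Calculated osmolality = 2·Na + glucose/18 + BUN/2.8
= 2·143 + 105/18 + 13/2.8
= 286 + 5.83 + 4.64
= 296.47 mOsm/kg ≈ 296.5 mOsm/kg
Osmolar gap = measured − calculated = 317 − 296.5 = 20.5 mOsm/kg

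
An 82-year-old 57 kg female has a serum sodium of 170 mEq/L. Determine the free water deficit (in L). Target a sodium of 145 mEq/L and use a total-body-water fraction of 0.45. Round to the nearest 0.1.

4.4 L

TBW = 0.45 · 57 = 25.65 L
Free water deficit = TBW · (Na/145 − 1)
= 25.65 · (170/145 − 1)
= 25.65 · 0.1724
= 4.42 L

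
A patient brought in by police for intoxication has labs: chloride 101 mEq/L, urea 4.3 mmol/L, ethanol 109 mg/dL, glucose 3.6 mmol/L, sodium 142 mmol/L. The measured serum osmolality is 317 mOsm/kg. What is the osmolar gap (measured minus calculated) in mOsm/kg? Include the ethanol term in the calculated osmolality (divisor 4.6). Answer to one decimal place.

Calculated osmolality = 2·Na + glucose + urea + ethanol/4.6
= 2·142 + 3.6 + 4.3 + 109/4.6
= 284 + 3.60 + 4.30 + 23.70
= 315.6 mOsm/kg ≈ 315.6 mOsm/kg
Osmolar gap = measured − calculated = 317 − 315.6 = 1.4 mOsm/kg

1.4 mOsm/kg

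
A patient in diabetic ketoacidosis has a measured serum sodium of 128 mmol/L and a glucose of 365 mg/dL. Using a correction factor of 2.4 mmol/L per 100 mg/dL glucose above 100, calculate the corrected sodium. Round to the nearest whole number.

Corrected Na = measured Na + 2.4 · (glucose − 100)/100
= 128 + 2.4 · (365 − 100)/100
= 128 + 6.4
= 134.4 mmol/L

134 mmol/L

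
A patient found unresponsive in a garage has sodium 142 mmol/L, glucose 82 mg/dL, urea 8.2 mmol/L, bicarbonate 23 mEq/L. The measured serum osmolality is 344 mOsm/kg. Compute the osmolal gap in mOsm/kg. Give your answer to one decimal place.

Calculated osmolality = 2·Na + glucose/18 + urea
= 2·142 + 82/18 + 8.2
= 284 + 4.56 + 8.20
= 296.76 mOsm/kg ≈ 296.8 mOsm/kg
Osmolar gap = measured − calculated = 344 − 296.8 = 47.2 mOsm/kg

47.2 mOsm/kg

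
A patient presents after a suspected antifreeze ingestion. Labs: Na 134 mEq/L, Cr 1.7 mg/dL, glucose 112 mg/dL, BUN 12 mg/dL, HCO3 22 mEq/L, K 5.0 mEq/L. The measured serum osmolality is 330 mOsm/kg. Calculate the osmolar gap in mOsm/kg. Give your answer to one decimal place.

51.5 mOsm/kg

Calculated osmolality = 2·Na + glucose/18 + BUN/2.8
= 2·134 + 112/18 + 12/2.8
= 268 + 6.22 + 4.29
= 278.51 mOsm/kg ≈ 278.5 mOsm/kg
Osmolar gap = measured − calculated = 330 − 278.5 = 51.5 mOsm/kg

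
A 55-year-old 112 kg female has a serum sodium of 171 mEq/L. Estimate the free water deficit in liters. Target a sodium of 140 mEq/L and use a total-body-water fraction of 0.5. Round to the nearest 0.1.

12.4 L

TBW = 0.5 · 112 = 56 L
Free water deficit = TBW · (Na/140 − 1)
= 56 · (171/140 − 1)
= 56 · 0.2214
= 12.4 L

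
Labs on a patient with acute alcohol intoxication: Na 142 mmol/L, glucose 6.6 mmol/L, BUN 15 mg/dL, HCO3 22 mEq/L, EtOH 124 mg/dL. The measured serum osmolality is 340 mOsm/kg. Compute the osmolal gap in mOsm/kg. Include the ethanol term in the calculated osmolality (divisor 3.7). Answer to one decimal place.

Calculated osmolality = 2·Na + glucose + BUN/2.8 + ethanol/3.7
= 2·142 + 6.6 + 15/2.8 + 124/3.7
= 284 + 6.60 + 5.36 + 33.51
= 329.47 mOsm/kg ≈ 329.5 mOsm/kg
Osmolar gap = measured − calculated = 340 − 329.5 = 10.5 mOsm/kg

10.5 mOsm/kg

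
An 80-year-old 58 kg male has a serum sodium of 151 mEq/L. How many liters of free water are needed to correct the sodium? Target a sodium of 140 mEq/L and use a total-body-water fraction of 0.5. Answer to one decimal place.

2.3 L

TBW = 0.5 · 58 = 29 L
Free water deficit = TBW · (Na/140 − 1)
= 29 · (151/140 − 1)
= 29 · 0.0786
= 2.28 L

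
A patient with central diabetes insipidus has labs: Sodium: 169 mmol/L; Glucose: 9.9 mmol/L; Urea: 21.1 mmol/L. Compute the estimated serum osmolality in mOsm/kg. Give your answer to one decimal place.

369.0 mOsm/kg

Calculated osmolality = 2·Na + glucose + urea
= 2·169 + 9.9 + 21.1
= 338 + 9.90 + 21.10
= 369 mOsm/kg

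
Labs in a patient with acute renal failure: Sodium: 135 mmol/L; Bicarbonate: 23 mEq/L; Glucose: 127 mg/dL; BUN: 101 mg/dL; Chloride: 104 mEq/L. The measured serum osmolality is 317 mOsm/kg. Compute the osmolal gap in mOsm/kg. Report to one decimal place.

Calculated osmolality = 2·Na + glucose/18 + BUN/2.8
= 2·135 + 127/18 + 101/2.8
= 270 + 7.06 + 36.07
= 313.13 mOsm/kg ≈ 313.1 mOsm/kg
Osmolar gap = measured − calculated = 317 − 313.1 = 3.9 mOsm/kg

3.9 mOsm/kg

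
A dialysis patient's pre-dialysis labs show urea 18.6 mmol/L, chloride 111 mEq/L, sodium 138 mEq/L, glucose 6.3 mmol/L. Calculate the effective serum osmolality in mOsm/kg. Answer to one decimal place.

282.3 mOsm/kg

Effective osmolality excludes urea (freely permeant across cell membranes):
2·Na + glucose
= 2·138 + 6.3
= 276 + 6.3
= 282.3 mOsm/kg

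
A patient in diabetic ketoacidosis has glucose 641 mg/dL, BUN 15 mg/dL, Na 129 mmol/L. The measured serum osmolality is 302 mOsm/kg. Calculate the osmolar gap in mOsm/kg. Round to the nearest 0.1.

3.0 mOsm/kg

Calculated osmolality = 2·Na + glucose/18 + BUN/2.8
= 2·129 + 641/18 + 15/2.8
= 258 + 35.61 + 5.36
= 298.97 mOsm/kg ≈ 299.0 mOsm/kg
Osmolar gap = measured − calculated = 302 − 299.0 = 3.0 mOsm/kg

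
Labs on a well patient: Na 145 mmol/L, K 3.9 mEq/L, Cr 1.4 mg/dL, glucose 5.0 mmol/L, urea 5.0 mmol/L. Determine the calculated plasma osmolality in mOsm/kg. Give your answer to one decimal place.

Calculated osmolality = 2·Na + glucose + urea
= 2·145 + 5 + 5
= 290 + 5 + 5
= 300 mOsm/kg

300.0 mOsm/kg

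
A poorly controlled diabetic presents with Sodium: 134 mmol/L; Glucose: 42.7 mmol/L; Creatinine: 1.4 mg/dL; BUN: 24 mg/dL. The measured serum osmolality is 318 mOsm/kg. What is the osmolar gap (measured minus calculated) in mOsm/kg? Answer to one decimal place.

-1.3 mOsm/kg

Calculated osmolality = 2·Na + glucose + BUN/2.8
= 2·134 + 42.7 + 24/2.8
= 268 + 42.70 + 8.57
= 319.27 mOsm/kg ≈ 319.3 mOsm/kg
Osmolar gap = measured − calculated = 318 − 319.3 = -1.3 mOsm/kg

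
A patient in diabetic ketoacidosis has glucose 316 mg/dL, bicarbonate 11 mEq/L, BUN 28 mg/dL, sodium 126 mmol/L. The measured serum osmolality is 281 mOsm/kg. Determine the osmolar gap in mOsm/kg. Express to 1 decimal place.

Calculated osmolality = 2·Na + glucose/18 + BUN/2.8
= 2·126 + 316/18 + 28/2.8
= 252 + 17.56 + 10
= 279.56 mOsm/kg ≈ 279.6 mOsm/kg
Osmolar gap = measured − calculated = 281 − 279.6 = 1.4 mOsm/kg

1.4 mOsm/kg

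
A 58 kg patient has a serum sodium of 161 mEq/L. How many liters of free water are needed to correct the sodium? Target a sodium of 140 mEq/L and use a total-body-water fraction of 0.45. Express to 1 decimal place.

3.9 L

TBW = 0.45 · 58 = 26.1 L
Free water deficit = TBW · (Na/140 − 1)
= 26.1 · (161/140 − 1)
= 26.1 · 0.15
= 3.92 L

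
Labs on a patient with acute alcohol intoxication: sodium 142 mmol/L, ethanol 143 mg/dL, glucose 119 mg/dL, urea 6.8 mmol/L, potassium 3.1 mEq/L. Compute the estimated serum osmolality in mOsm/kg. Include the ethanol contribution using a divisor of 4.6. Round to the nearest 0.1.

Calculated osmolality = 2·Na + glucose/18 + urea + ethanol/4.6
= 2·142 + 119/18 + 6.8 + 143/4.6
= 284 + 6.61 + 6.80 + 31.09
= 328.5 mOsm/kg

328.5 mOsm/kg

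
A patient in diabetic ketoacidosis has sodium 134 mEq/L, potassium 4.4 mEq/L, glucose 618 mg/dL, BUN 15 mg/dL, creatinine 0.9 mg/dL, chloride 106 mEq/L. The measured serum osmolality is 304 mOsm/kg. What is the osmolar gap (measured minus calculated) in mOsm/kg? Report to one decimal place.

-3.7 mOsm/kg

Calculated osmolality = 2·Na + glucose/18 + BUN/2.8
= 2·134 + 618/18 + 15/2.8
= 268 + 34.33 + 5.36
= 307.69 mOsm/kg ≈ 307.7 mOsm/kg
Osmolar gap = measured − calculated = 304 − 307.7 = -3.7 mOsm/kg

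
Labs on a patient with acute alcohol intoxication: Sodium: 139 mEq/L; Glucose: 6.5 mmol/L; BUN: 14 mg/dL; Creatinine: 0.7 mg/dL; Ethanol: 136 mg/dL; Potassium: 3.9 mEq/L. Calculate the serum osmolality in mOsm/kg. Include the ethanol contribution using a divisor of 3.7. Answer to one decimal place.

326.3 mOsm/kg

Calculated osmolality = 2·Na + glucose + BUN/2.8 + ethanol/3.7
= 2·139 + 6.5 + 14/2.8 + 136/3.7
= 278 + 6.50 + 5 + 36.76
= 326.26 mOsm/kg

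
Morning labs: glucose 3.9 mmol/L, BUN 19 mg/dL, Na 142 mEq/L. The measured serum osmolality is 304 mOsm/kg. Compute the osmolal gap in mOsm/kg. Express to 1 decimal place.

Calculated osmolality = 2·Na + glucose + BUN/2.8
= 2·142 + 3.9 + 19/2.8
= 284 + 3.90 + 6.79
= 294.69 mOsm/kg ≈ 294.7 mOsm/kg
Osmolar gap = measured − calculated = 304 − 294.7 = 9.3 mOsm/kg

9.3 mOsm/kg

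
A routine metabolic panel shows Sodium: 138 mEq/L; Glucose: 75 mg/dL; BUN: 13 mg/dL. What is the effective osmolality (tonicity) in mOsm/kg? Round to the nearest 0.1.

280.2 mOsm/kg

Effective osmolality excludes urea (freely permeant across cell membranes):
2·Na + glucose/18
= 2·138 + 75/18
= 276 + 4.17
= 280.17 mOsm/kg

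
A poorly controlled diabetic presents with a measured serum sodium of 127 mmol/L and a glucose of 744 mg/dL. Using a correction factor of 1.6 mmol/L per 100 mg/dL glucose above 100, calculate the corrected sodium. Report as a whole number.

137 mmol/L

Corrected Na = measured Na + 1.6 · (glucose − 100)/100
= 127 + 1.6 · (744 − 100)/100
= 127 + 10.3
= 137.3 mmol/L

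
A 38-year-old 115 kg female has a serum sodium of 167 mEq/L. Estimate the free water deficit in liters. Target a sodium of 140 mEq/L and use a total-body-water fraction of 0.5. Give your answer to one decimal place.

11.1 L

TBW = 0.5 · 115 = 57.5 L
Free water deficit = TBW · (Na/140 − 1)
= 57.5 · (167/140 − 1)
= 57.5 · 0.1929
= 11.09 L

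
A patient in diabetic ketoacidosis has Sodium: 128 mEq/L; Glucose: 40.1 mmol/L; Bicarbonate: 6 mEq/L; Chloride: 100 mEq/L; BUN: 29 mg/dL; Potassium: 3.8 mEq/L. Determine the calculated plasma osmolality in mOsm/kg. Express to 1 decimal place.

306.5 mOsm/kg

Calculated osmolality = 2·Na + glucose + BUN/2.8
= 2·128 + 40.1 + 29/2.8
= 256 + 40.10 + 10.36
= 306.46 mOsm/kg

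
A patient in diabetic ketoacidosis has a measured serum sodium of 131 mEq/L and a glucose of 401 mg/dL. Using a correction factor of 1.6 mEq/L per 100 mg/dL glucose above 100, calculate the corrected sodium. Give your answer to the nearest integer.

Corrected Na = measured Na + 1.6 · (glucose − 100)/100
= 131 + 1.6 · (401 − 100)/100
= 131 + 4.8
= 135.8 mEq/L

136 mEq/L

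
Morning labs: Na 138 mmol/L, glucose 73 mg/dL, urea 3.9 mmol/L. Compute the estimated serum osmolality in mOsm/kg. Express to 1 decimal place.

Calculated osmolality = 2·Na + glucose/18 + urea
= 2·138 + 73/18 + 3.9
= 276 + 4.06 + 3.90
= 283.96 mOsm/kg

284.0 mOsm/kg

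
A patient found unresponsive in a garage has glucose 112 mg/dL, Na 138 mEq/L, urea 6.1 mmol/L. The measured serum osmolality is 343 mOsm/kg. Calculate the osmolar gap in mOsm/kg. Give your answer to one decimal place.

Calculated osmolality = 2·Na + glucose/18 + urea
= 2·138 + 112/18 + 6.1
= 276 + 6.22 + 6.10
= 288.32 mOsm/kg ≈ 288.3 mOsm/kg
Osmolar gap = measured − calculated = 343 − 288.3 = 54.7 mOsm/kg

54.7 mOsm/kg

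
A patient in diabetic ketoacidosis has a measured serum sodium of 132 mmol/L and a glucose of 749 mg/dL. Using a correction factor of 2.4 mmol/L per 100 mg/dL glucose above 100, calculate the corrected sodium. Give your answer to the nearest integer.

Corrected Na = measured Na + 2.4 · (glucose − 100)/100
= 132 + 2.4 · (749 − 100)/100
= 132 + 15.6
= 147.6 mmol/L

148 mmol/L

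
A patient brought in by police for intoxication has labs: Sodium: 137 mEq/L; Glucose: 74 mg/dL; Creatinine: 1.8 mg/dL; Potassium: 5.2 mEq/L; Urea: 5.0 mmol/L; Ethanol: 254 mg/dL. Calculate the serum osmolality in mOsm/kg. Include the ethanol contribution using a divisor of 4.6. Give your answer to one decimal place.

Calculated osmolality = 2·Na + glucose/18 + urea + ethanol/4.6
= 2·137 + 74/18 + 5 + 254/4.6
= 274 + 4.11 + 5 + 55.22
= 338.33 mOsm/kg

338.3 mOsm/kg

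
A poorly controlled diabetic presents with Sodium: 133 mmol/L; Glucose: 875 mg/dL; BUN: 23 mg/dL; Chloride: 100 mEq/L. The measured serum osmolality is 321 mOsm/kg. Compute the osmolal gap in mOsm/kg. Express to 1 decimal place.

Calculated osmolality = 2·Na + glucose/18 + BUN/2.8
= 2·133 + 875/18 + 23/2.8
= 266 + 48.61 + 8.21
= 322.82 mOsm/kg ≈ 322.8 mOsm/kg
Osmolar gap = measured − calculated = 321 − 322.8 = -1.8 mOsm/kg

-1.8 mOsm/kg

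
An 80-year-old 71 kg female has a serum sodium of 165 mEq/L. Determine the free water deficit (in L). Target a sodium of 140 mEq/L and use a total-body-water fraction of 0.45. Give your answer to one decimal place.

TBW = 0.45 · 71 = 31.95 L
Free water deficit = TBW · (Na/140 − 1)
= 31.95 · (165/140 − 1)
= 31.95 · 0.1786
= 5.71 L

5.7 L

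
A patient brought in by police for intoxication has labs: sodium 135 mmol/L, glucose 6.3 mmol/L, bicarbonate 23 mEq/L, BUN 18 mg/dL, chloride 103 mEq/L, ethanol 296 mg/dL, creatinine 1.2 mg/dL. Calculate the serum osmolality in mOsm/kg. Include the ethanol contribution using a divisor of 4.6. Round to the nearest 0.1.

Calculated osmolality = 2·Na + glucose + BUN/2.8 + ethanol/4.6
= 2·135 + 6.3 + 18/2.8 + 296/4.6
= 270 + 6.30 + 6.43 + 64.35
= 347.08 mOsm/kg

347.1 mOsm/kg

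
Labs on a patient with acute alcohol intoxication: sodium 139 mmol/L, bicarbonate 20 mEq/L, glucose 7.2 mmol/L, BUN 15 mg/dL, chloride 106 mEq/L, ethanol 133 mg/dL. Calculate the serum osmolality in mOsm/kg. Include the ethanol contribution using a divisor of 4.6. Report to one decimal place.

319.5 mOsm/kg

Calculated osmolality = 2·Na + glucose + BUN/2.8 + ethanol/4.6
= 2·139 + 7.2 + 15/2.8 + 133/4.6
= 278 + 7.20 + 5.36 + 28.91
= 319.47 mOsm/kg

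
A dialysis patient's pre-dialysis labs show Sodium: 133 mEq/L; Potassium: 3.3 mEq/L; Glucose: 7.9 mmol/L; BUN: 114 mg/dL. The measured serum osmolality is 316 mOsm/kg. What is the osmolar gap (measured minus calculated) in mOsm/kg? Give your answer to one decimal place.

Calculated osmolality = 2·Na + glucose + BUN/2.8
= 2·133 + 7.9 + 114/2.8
= 266 + 7.90 + 40.71
= 314.61 mOsm/kg ≈ 314.6 mOsm/kg
Osmolar gap = measured − calculated = 316 − 314.6 = 1.4 mOsm/kg

1.4 mOsm/kg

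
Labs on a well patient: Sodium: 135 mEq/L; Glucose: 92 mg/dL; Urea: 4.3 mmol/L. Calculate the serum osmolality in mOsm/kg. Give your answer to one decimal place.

Calculated osmolality = 2·Na + glucose/18 + urea
= 2·135 + 92/18 + 4.3
= 270 + 5.11 + 4.30
= 279.41 mOsm/kg

279.4 mOsm/kg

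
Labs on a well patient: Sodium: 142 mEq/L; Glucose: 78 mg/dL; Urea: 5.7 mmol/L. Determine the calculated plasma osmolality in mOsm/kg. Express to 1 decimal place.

Calculated osmolality = 2·Na + glucose/18 + urea
= 2·142 + 78/18 + 5.7
= 284 + 4.33 + 5.70
= 294.03 mOsm/kg

294.0 mOsm/kg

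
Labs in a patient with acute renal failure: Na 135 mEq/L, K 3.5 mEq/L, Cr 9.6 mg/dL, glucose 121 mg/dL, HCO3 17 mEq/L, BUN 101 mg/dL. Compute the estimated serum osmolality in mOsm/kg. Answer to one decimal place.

Calculated osmolality = 2·Na + glucose/18 + BUN/2.8
= 2·135 + 121/18 + 101/2.8
= 270 + 6.72 + 36.07
= 312.79 mOsm/kg

312.8 mOsm/kg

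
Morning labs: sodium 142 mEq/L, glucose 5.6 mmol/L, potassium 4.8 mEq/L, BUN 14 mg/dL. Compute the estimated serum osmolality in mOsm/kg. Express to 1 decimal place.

294.6 mOsm/kg

Calculated osmolality = 2·Na + glucose + BUN/2.8
= 2·142 + 5.6 + 14/2.8
= 284 + 5.60 + 5
= 294.6 mOsm/kg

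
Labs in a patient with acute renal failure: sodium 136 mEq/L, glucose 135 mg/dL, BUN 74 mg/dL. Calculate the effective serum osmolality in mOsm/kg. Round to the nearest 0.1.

279.5 mOsm/kg

Effective osmolality excludes urea (freely permeant across cell membranes):
2·Na + glucose/18
= 2·136 + 135/18
= 272 + 7.5
= 279.5 mOsm/kg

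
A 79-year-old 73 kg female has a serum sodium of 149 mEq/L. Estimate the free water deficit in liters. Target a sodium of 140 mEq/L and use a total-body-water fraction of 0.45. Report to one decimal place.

2.1 L

TBW = 0.45 · 73 = 32.85 L
Free water deficit = TBW · (Na/140 − 1)
= 32.85 · (149/140 − 1)
= 32.85 · 0.0643
= 2.11 L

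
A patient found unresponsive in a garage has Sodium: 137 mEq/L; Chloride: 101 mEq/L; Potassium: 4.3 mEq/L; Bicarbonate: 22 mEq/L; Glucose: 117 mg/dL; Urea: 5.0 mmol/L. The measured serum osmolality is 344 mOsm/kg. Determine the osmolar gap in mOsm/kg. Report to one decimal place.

Calculated osmolality = 2·Na + glucose/18 + urea
= 2·137 + 117/18 + 5
= 274 + 6.50 + 5
= 285.5 mOsm/kg ≈ 285.5 mOsm/kg
Osmolar gap = measured − calculated = 344 − 285.5 = 58.5 mOsm/kg

58.5 mOsm/kg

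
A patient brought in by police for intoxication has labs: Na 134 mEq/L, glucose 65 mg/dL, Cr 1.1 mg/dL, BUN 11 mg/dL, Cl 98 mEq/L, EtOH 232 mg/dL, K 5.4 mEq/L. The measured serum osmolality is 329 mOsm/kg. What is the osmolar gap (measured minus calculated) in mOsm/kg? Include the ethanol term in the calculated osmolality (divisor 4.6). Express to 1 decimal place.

Calculated osmolality = 2·Na + glucose/18 + BUN/2.8 + ethanol/4.6
= 2·134 + 65/18 + 11/2.8 + 232/4.6
= 268 + 3.61 + 3.93 + 50.43
= 325.97 mOsm/kg ≈ 326.0 mOsm/kg
Osmolar gap = measured − calculated = 329 − 326.0 = 3.0 mOsm/kg

3.0 mOsm/kg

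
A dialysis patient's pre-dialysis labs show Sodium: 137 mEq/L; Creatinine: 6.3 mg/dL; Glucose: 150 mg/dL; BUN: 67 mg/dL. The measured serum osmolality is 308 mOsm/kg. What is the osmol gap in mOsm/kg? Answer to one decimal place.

Calculated osmolality = 2·Na + glucose/18 + BUN/2.8
= 2·137 + 150/18 + 67/2.8
= 274 + 8.33 + 23.93
= 306.26 mOsm/kg ≈ 306.3 mOsm/kg
Osmolar gap = measured − calculated = 308 − 306.3 = 1.7 mOsm/kg

1.7 mOsm/kg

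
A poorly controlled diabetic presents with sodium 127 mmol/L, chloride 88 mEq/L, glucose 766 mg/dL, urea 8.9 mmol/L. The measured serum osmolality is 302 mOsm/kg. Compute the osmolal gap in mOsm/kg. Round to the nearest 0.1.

-3.5 mOsm/kg

Calculated osmolality = 2·Na + glucose/18 + urea
= 2·127 + 766/18 + 8.9
= 254 + 42.56 + 8.90
= 305.46 mOsm/kg ≈ 305.5 mOsm/kg
Osmolar gap = measured − calculated = 302 − 305.5 = -3.5 mOsm/kg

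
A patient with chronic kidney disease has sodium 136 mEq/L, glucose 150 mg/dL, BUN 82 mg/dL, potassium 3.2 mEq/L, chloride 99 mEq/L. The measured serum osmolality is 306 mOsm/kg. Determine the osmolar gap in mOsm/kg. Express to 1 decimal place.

Calculated osmolality = 2·Na + glucose/18 + BUN/2.8
= 2·136 + 150/18 + 82/2.8
= 272 + 8.33 + 29.29
= 309.62 mOsm/kg ≈ 309.6 mOsm/kg
Osmolar gap = measured − calculated = 306 − 309.6 = -3.6 mOsm/kg

-3.6 mOsm/kg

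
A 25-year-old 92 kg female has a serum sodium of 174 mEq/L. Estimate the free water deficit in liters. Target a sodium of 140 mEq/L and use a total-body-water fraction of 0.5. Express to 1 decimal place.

11.2 L

TBW = 0.5 · 92 = 46 L
Free water deficit = TBW · (Na/140 − 1)
= 46 · (174/140 − 1)
= 46 · 0.2429
= 11.17 L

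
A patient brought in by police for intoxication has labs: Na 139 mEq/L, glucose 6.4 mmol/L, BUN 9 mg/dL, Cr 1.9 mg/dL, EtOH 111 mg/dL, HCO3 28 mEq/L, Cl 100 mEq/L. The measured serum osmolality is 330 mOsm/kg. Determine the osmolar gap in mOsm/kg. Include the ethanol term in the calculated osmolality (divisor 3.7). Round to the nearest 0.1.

12.4 mOsm/kg

Calculated osmolality = 2·Na + glucose + BUN/2.8 + ethanol/3.7
= 2·139 + 6.4 + 9/2.8 + 111/3.7
= 278 + 6.40 + 3.21 + 30
= 317.61 mOsm/kg ≈ 317.6 mOsm/kg
Osmolar gap = measured − calculated = 330 − 317.6 = 12.4 mOsm/kg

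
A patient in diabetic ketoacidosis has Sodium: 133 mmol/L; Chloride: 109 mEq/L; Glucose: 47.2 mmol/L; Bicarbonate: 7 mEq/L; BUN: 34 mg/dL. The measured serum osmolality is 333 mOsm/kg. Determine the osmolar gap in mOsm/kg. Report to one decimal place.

Calculated osmolality = 2·Na + glucose + BUN/2.8
= 2·133 + 47.2 + 34/2.8
= 266 + 47.20 + 12.14
= 325.34 mOsm/kg ≈ 325.3 mOsm/kg
Osmolar gap = measured − calculated = 333 − 325.3 = 7.7 mOsm/kg

7.7 mOsm/kg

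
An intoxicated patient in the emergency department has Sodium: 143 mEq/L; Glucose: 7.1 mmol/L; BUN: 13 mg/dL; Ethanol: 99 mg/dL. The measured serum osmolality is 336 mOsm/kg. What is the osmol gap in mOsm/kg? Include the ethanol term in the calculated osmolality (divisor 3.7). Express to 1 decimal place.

Calculated osmolality = 2·Na + glucose + BUN/2.8 + ethanol/3.7
= 2·143 + 7.1 + 13/2.8 + 99/3.7
= 286 + 7.10 + 4.64 + 26.76
= 324.5 mOsm/kg ≈ 324.5 mOsm/kg
Osmolar gap = measured − calculated = 336 − 324.5 = 11.5 mOsm/kg

11.5 mOsm/kg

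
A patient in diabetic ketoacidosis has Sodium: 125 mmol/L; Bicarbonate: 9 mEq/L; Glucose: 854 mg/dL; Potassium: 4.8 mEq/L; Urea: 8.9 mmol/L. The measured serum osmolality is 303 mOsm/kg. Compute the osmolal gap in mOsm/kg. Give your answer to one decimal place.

Calculated osmolality = 2·Na + glucose/18 + urea
= 2·125 + 854/18 + 8.9
= 250 + 47.44 + 8.90
= 306.34 mOsm/kg ≈ 306.3 mOsm/kg
Osmolar gap = measured − calculated = 303 − 306.3 = -3.3 mOsm/kg

-3.3 mOsm/kg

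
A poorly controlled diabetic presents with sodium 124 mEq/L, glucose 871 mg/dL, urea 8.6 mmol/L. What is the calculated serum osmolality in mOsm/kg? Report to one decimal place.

Calculated osmolality = 2·Na + glucose/18 + urea
= 2·124 + 871/18 + 8.6
= 248 + 48.39 + 8.60
= 304.99 mOsm/kg

305.0 mOsm/kg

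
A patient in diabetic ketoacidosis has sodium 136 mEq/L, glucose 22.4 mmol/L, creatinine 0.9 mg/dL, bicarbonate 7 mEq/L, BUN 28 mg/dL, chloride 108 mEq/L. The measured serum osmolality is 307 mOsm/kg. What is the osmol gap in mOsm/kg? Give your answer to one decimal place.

Calculated osmolality = 2·Na + glucose + BUN/2.8
= 2·136 + 22.4 + 28/2.8
= 272 + 22.40 + 10
= 304.4 mOsm/kg ≈ 304.4 mOsm/kg
Osmolar gap = measured − calculated = 307 − 304.4 = 2.6 mOsm/kg

2.6 mOsm/kg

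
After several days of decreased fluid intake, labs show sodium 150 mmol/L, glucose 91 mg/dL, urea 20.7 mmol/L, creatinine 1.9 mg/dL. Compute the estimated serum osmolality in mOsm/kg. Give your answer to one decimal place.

Calculated osmolality = 2·Na + glucose/18 + urea
= 2·150 + 91/18 + 20.7
= 300 + 5.06 + 20.70
= 325.76 mOsm/kg

325.8 mOsm/kg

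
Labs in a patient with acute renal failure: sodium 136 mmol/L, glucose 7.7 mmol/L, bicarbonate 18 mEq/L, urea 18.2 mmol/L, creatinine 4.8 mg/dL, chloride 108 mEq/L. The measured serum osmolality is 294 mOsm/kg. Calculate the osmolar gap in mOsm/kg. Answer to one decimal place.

-3.9 mOsm/kg

Calculated osmolality = 2·Na + glucose + urea
= 2·136 + 7.7 + 18.2
= 272 + 7.70 + 18.20
= 297.9 mOsm/kg ≈ 297.9 mOsm/kg
Osmolar gap = measured − calculated = 294 − 297.9 = -3.9 mOsm/kg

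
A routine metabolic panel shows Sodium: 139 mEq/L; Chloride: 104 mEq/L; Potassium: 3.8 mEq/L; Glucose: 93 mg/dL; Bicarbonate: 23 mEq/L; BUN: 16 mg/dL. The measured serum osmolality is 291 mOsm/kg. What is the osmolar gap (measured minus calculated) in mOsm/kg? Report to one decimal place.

Calculated osmolality = 2·Na + glucose/18 + BUN/2.8
= 2·139 + 93/18 + 16/2.8
= 278 + 5.17 + 5.71
= 288.88 mOsm/kg ≈ 288.9 mOsm/kg
Osmolar gap = measured − calculated = 291 − 288.9 = 2.1 mOsm/kg

2.1 mOsm/kg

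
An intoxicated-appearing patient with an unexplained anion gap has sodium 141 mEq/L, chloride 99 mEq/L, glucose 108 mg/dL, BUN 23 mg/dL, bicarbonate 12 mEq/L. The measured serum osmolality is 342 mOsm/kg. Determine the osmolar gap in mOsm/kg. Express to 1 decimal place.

45.8 mOsm/kg

Calculated osmolality = 2·Na + glucose/18 + BUN/2.8
= 2·141 + 108/18 + 23/2.8
= 282 + 6 + 8.21
= 296.21 mOsm/kg ≈ 296.2 mOsm/kg
Osmolar gap = measured − calculated = 342 − 296.2 = 45.8 mOsm/kg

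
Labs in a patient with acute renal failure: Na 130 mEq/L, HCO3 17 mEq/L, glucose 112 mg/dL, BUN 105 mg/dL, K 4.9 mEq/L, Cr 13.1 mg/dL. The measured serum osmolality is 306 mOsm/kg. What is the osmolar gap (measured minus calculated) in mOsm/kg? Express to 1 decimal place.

Calculated osmolality = 2·Na + glucose/18 + BUN/2.8
= 2·130 + 112/18 + 105/2.8
= 260 + 6.22 + 37.50
= 303.72 mOsm/kg ≈ 303.7 mOsm/kg
Osmolar gap = measured − calculated = 306 − 303.7 = 2.3 mOsm/kg

2.3 mOsm/kg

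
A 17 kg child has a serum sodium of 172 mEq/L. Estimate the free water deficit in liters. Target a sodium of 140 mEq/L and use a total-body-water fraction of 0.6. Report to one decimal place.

TBW = 0.6 · 17 = 10.2 L
Free water deficit = TBW · (Na/140 − 1)
= 10.2 · (172/140 − 1)
= 10.2 · 0.2286
= 2.33 L

2.3 L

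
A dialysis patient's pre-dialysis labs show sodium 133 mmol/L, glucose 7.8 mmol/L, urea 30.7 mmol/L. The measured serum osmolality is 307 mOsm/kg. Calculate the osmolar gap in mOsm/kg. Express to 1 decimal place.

2.5 mOsm/kg

Calculated osmolality = 2·Na + glucose + urea
= 2·133 + 7.8 + 30.7
= 266 + 7.80 + 30.70
= 304.5 mOsm/kg ≈ 304.5 mOsm/kg
Osmolar gap = measured − calculated = 307 − 304.5 = 2.5 mOsm/kg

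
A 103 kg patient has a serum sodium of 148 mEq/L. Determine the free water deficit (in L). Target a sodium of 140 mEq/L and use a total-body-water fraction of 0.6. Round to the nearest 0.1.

3.5 L

TBW = 0.6 · 103 = 61.8 L
Free water deficit = TBW · (Na/140 − 1)
= 61.8 · (148/140 − 1)
= 61.8 · 0.0571
= 3.53 L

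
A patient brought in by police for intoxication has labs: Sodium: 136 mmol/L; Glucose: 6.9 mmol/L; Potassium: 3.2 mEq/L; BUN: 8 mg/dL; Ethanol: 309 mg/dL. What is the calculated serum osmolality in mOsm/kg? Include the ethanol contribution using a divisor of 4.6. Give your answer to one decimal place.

348.9 mOsm/kg

Calculated osmolality = 2·Na + glucose + BUN/2.8 + ethanol/4.6
= 2·136 + 6.9 + 8/2.8 + 309/4.6
= 272 + 6.90 + 2.86 + 67.17
= 348.93 mOsm/kg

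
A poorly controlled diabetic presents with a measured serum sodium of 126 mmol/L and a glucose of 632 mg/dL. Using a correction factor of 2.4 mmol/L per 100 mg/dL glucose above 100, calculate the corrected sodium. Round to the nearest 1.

139 mmol/L

Corrected Na = measured Na + 2.4 · (glucose − 100)/100
= 126 + 2.4 · (632 − 100)/100
= 126 + 12.8
= 138.8 mmol/L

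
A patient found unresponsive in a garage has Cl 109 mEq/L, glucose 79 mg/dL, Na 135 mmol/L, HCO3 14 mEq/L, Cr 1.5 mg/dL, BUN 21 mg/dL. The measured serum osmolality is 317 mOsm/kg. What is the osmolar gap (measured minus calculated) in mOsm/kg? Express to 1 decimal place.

35.1 mOsm/kg

Calculated osmolality = 2·Na + glucose/18 + BUN/2.8
= 2·135 + 79/18 + 21/2.8
= 270 + 4.39 + 7.50
= 281.89 mOsm/kg ≈ 281.9 mOsm/kg
Osmolar gap = measured − calculated = 317 − 281.9 = 35.1 mOsm/kg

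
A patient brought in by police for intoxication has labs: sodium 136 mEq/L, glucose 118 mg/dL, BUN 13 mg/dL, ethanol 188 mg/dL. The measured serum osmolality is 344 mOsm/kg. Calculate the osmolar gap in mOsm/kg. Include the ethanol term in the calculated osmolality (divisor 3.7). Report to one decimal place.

Calculated osmolality = 2·Na + glucose/18 + BUN/2.8 + ethanol/3.7
= 2·136 + 118/18 + 13/2.8 + 188/3.7
= 272 + 6.56 + 4.64 + 50.81
= 334.01 mOsm/kg ≈ 334.0 mOsm/kg
Osmolar gap = measured − calculated = 344 − 334.0 = 10.0 mOsm/kg

10.0 mOsm/kg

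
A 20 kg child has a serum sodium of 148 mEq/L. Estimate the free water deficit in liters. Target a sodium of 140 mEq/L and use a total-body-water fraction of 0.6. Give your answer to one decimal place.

0.7 L

TBW = 0.6 · 20 = 12 L
Free water deficit = TBW · (Na/140 − 1)
= 12 · (148/140 − 1)
= 12 · 0.0571
= 0.69 L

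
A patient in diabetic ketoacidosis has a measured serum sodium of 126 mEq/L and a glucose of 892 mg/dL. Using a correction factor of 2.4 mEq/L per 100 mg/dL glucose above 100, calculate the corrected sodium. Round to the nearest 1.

Corrected Na = measured Na + 2.4 · (glucose − 100)/100
= 126 + 2.4 · (892 − 100)/100
= 126 + 19
= 145 mEq/L

145 mEq/L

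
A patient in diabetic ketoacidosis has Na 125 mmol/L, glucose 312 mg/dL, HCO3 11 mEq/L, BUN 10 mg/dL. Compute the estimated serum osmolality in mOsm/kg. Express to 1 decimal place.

Calculated osmolality = 2·Na + glucose/18 + BUN/2.8
= 2·125 + 312/18 + 10/2.8
= 250 + 17.33 + 3.57
= 270.9 mOsm/kg

270.9 mOsm/kg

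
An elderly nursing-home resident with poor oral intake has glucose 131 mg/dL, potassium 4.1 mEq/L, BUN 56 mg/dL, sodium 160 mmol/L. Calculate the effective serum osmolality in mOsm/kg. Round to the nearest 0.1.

327.3 mOsm/kg

Effective osmolality excludes urea (freely permeant across cell membranes):
2·Na + glucose/18
= 2·160 + 131/18
= 320 + 7.28
= 327.28 mOsm/kg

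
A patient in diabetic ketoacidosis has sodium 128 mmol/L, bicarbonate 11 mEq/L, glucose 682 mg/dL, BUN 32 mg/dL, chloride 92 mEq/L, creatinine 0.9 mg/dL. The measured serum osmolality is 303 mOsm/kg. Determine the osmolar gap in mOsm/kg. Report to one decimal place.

Calculated osmolality = 2·Na + glucose/18 + BUN/2.8
= 2·128 + 682/18 + 32/2.8
= 256 + 37.89 + 11.43
= 305.32 mOsm/kg ≈ 305.3 mOsm/kg
Osmolar gap = measured − calculated = 303 − 305.3 = -2.3 mOsm/kg

-2.3 mOsm/kg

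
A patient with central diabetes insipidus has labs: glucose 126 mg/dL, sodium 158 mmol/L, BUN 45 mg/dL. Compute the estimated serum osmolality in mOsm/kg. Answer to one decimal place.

Calculated osmolality = 2·Na + glucose/18 + BUN/2.8
= 2·158 + 126/18 + 45/2.8
= 316 + 7 + 16.07
= 339.07 mOsm/kg

339.1 mOsm/kg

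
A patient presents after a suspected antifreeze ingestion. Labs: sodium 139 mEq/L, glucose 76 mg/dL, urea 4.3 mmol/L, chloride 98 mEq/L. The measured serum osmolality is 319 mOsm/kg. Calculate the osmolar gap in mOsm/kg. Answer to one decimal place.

32.5 mOsm/kg

Calculated osmolality = 2·Na + glucose/18 + urea
= 2·139 + 76/18 + 4.3
= 278 + 4.22 + 4.30
= 286.52 mOsm/kg ≈ 286.5 mOsm/kg
Osmolar gap = measured − calculated = 319 − 286.5 = 32.5 mOsm/kg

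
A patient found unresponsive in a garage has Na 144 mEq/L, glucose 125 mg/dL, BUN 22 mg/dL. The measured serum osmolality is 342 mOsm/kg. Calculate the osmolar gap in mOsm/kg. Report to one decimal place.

39.2 mOsm/kg

Calculated osmolality = 2·Na + glucose/18 + BUN/2.8
= 2·144 + 125/18 + 22/2.8
= 288 + 6.94 + 7.86
= 302.8 mOsm/kg ≈ 302.8 mOsm/kg
Osmolar gap = measured − calculated = 342 − 302.8 = 39.2 mOsm/kg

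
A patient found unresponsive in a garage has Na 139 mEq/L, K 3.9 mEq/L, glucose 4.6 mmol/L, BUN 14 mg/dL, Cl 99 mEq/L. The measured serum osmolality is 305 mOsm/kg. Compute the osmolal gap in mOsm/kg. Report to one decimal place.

Calculated osmolality = 2·Na + glucose + BUN/2.8
= 2·139 + 4.6 + 14/2.8
= 278 + 4.60 + 5
= 287.6 mOsm/kg ≈ 287.6 mOsm/kg
Osmolar gap = measured − calculated = 305 − 287.6 = 17.4 mOsm/kg

17.4 mOsm/kg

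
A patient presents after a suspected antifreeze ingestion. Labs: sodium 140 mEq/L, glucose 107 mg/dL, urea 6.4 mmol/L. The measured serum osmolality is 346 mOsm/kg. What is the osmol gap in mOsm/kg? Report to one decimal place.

53.7 mOsm/kg

Calculated osmolality = 2·Na + glucose/18 + urea
= 2·140 + 107/18 + 6.4
= 280 + 5.94 + 6.40
= 292.34 mOsm/kg ≈ 292.3 mOsm/kg
Osmolar gap = measured − calculated = 346 − 292.3 = 53.7 mOsm/kg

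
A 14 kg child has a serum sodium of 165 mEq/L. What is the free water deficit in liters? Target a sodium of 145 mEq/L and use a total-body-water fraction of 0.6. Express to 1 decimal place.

1.2 L

TBW = 0.6 · 14 = 8.4 L
Free water deficit = TBW · (Na/145 − 1)
= 8.4 · (165/145 − 1)
= 8.4 · 0.1379
= 1.16 L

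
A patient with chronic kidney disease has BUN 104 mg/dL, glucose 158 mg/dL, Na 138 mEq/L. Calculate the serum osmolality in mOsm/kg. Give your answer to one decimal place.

Calculated osmolality = 2·Na + glucose/18 + BUN/2.8
= 2·138 + 158/18 + 104/2.8
= 276 + 8.78 + 37.14
= 321.92 mOsm/kg

321.9 mOsm/kg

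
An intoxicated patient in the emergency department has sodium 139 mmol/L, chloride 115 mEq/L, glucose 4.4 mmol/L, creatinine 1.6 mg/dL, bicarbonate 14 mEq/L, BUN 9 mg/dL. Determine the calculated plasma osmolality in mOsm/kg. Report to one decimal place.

285.6 mOsm/kg

Calculated osmolality = 2·Na + glucose + BUN/2.8
= 2·139 + 4.4 + 9/2.8
= 278 + 4.40 + 3.21
= 285.61 mOsm/kg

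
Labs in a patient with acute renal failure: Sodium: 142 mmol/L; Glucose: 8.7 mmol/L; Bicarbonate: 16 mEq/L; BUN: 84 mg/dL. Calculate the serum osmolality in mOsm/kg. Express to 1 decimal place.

Calculated osmolality = 2·Na + glucose + BUN/2.8
= 2·142 + 8.7 + 84/2.8
= 284 + 8.70 + 30
= 322.7 mOsm/kg

322.7 mOsm/kg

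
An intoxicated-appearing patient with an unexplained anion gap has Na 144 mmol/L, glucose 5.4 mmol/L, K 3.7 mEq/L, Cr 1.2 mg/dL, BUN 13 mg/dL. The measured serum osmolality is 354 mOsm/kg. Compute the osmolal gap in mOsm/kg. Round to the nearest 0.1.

56.0 mOsm/kg

Calculated osmolality = 2·Na + glucose + BUN/2.8
= 2·144 + 5.4 + 13/2.8
= 288 + 5.40 + 4.64
= 298.04 mOsm/kg ≈ 298.0 mOsm/kg
Osmolar gap = measured − calculated = 354 − 298.0 = 56.0 mOsm/kg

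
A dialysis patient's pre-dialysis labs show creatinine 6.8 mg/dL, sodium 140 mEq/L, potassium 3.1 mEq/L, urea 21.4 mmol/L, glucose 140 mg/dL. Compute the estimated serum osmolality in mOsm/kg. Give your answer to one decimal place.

309.2 mOsm/kg

Calculated osmolality = 2·Na + glucose/18 + urea
= 2·140 + 140/18 + 21.4
= 280 + 7.78 + 21.40
= 309.18 mOsm/kg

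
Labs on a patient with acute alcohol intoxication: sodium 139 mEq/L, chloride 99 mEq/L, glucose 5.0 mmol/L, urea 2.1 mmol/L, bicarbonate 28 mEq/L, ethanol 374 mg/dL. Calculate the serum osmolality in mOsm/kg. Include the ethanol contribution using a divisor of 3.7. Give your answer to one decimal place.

386.2 mOsm/kg

Calculated osmolality = 2·Na + glucose + urea + ethanol/3.7
= 2·139 + 5 + 2.1 + 374/3.7
= 278 + 5 + 2.10 + 101.08
= 386.18 mOsm/kg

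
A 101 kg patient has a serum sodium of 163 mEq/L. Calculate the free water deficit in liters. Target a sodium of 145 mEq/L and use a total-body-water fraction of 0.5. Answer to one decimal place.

6.3 L

TBW = 0.5 · 101 = 50.5 L
Free water deficit = TBW · (Na/145 − 1)
= 50.5 · (163/145 − 1)
= 50.5 · 0.1241
= 6.27 L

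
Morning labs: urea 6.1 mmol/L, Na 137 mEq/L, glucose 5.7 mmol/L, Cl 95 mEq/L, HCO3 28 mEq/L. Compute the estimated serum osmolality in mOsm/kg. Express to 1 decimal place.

285.8 mOsm/kg

Calculated osmolality = 2·Na + glucose + urea
= 2·137 + 5.7 + 6.1
= 274 + 5.70 + 6.10
= 285.8 mOsm/kg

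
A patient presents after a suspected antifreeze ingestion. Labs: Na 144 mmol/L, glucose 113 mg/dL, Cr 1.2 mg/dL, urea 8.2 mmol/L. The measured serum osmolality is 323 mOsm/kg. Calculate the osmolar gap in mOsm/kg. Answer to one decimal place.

20.5 mOsm/kg

Calculated osmolality = 2·Na + glucose/18 + urea
= 2·144 + 113/18 + 8.2
= 288 + 6.28 + 8.20
= 302.48 mOsm/kg ≈ 302.5 mOsm/kg
Osmolar gap = measured − calculated = 323 − 302.5 = 20.5 mOsm/kg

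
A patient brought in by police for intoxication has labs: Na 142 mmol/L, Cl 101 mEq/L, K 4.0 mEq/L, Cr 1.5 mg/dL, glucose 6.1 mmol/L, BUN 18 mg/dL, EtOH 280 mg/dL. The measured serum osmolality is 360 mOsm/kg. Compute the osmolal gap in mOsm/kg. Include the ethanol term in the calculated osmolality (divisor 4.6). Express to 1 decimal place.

Calculated osmolality = 2·Na + glucose + BUN/2.8 + ethanol/4.6
= 2·142 + 6.1 + 18/2.8 + 280/4.6
= 284 + 6.10 + 6.43 + 60.87
= 357.4 mOsm/kg ≈ 357.4 mOsm/kg
Osmolar gap = measured − calculated = 360 − 357.4 = 2.6 mOsm/kg

2.6 mOsm/kg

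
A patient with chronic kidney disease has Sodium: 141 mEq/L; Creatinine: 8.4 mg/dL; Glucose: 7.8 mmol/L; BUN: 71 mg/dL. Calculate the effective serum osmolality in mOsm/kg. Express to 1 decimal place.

289.8 mOsm/kg

Effective osmolality excludes urea (freely permeant across cell membranes):
2·Na + glucose
= 2·141 + 7.8
= 282 + 7.8
= 289.8 mOsm/kg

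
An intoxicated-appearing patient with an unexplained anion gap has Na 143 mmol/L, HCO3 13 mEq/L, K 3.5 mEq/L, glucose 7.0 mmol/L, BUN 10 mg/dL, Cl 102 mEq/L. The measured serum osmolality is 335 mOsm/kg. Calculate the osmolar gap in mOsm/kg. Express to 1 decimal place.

38.4 mOsm/kg

Calculated osmolality = 2·Na + glucose + BUN/2.8
= 2·143 + 7 + 10/2.8
= 286 + 7 + 3.57
= 296.57 mOsm/kg ≈ 296.6 mOsm/kg
Osmolar gap = measured − calculated = 335 − 296.6 = 38.4 mOsm/kg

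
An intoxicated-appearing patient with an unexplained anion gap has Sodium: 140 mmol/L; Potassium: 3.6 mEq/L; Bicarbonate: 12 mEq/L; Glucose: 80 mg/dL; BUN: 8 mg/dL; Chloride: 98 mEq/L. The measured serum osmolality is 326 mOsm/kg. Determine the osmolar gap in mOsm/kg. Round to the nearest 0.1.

Calculated osmolality = 2·Na + glucose/18 + BUN/2.8
= 2·140 + 80/18 + 8/2.8
= 280 + 4.44 + 2.86
= 287.3 mOsm/kg ≈ 287.3 mOsm/kg
Osmolar gap = measured − calculated = 326 − 287.3 = 38.7 mOsm/kg

38.7 mOsm/kg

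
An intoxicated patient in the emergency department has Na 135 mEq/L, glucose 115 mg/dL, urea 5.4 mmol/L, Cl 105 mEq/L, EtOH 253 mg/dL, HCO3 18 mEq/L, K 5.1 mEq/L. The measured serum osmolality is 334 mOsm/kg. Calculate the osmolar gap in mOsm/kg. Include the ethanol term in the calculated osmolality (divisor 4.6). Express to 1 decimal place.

Calculated osmolality = 2·Na + glucose/18 + urea + ethanol/4.6
= 2·135 + 115/18 + 5.4 + 253/4.6
= 270 + 6.39 + 5.40 + 55
= 336.79 mOsm/kg ≈ 336.8 mOsm/kg
Osmolar gap = measured − calculated = 334 − 336.8 = -2.8 mOsm/kg

-2.8 mOsm/kg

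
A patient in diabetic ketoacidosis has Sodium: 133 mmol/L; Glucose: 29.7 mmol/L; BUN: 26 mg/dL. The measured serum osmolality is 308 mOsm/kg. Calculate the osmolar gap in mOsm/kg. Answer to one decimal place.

3.0 mOsm/kg

Calculated osmolality = 2·Na + glucose + BUN/2.8
= 2·133 + 29.7 + 26/2.8
= 266 + 29.70 + 9.29
= 304.99 mOsm/kg ≈ 305.0 mOsm/kg
Osmolar gap = measured − calculated = 308 − 305.0 = 3.0 mOsm/kg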